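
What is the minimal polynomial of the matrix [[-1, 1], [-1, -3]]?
The characteristic polynomial factors as (x + 2)^2. The minimal polynomial is ∏(x - λ)^{k_λ} where k_λ is the size of the largest Jordan block at λ.

For λ = -2: rank(A + 2I) = 1, and the largest Jordan block has size 2 (the smallest k with rank((A + 2I)^k) = rank((A + 2I)^(k+1))).

So m_A(x) = (x + 2)^2.

m_A(x) = (x + 2)^2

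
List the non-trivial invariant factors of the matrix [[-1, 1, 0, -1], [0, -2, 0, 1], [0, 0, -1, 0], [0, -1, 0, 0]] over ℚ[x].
The Jordan structure of A has elementary divisors (x + 1)^2, (x + 1), (x + 1). Arranging the block sizes at each eigenvalue in decreasing order and taking row products gives the invariant factors.

Invariant factors (smallest first, each dividing the next): x + 1, x + 1, (x + 1)^2.

Check: the last factor (x + 1)^2 is the minimal polynomial, and the product (x + 1)^4 is the characteristic polynomial.

x + 1, x + 1, (x + 1)^2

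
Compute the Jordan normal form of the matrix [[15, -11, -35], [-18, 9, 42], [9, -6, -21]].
The characteristic polynomial is det(xI - A) = x^2(x - 3), so the eigenvalues are 0 (algebraic multiplicity 2), 3 (algebraic multiplicity 1).

For λ = 0: rank(A) = 2, rank(A^2) = 1. The eigenspace has dimension 3 - 2 = 1, so there is 1 Jordan block; the rank sequence gives block sizes [2].

For λ = 3: algebraic multiplicity 1 gives one 1×1 block.

Assembling the blocks gives the Jordan form J above.

J = [[0, 1, 0], [0, 0, 0], [0, 0, 3]]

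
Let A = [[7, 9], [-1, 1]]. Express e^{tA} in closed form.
e^{tA} = [[(3*t + 1)*e^{4*t}, 9*t*e^{4*t}], [-t*e^{4*t}, (1 - 3*t)*e^{4*t}]]

A has Jordan form J = [[4, 1], [0, 4]] with A = PJP^{-1}, so e^{tA} = P e^{tJ} P^{-1}.

For a Jordan block J_k(λ), e^{tJ_k(λ)} = e^{λt} · (I + tN + t^2 N^2/2! + ... + t^{k-1} N^{k-1}/(k-1)!) where N is the nilpotent superdiagonal part.

Assembling the blocks and conjugating back gives the entries of e^{tA} as shown above.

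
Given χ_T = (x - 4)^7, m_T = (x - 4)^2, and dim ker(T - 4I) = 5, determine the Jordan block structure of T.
λ = 4: algebraic multiplicity 7 (exponent in χ_T), largest block size 2 (exponent in m_T), 5 blocks (geometric multiplicity). These force block sizes [2, 2, 1, 1, 1].

Jordan blocks: (4, 2), (4, 2), (4, 1), (4, 1), (4, 1)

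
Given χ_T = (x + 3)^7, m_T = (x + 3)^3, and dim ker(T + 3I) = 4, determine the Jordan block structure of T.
Jordan blocks: (-3, 3), (-3, 2), (-3, 1), (-3, 1)

λ = -3: algebraic multiplicity 7 (exponent in χ_T), largest block size 3 (exponent in m_T), 4 blocks (geometric multiplicity). These force block sizes [3, 2, 1, 1].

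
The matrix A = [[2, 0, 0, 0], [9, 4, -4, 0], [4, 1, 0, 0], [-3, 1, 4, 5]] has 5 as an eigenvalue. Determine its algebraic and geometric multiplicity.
The characteristic polynomial is (x - 5)(x - 2)^3, so the factor x - 5 appears with exponent 1: the algebraic multiplicity is 1.

rank(A - 5I) = 3, so the eigenspace has dimension 4 - 3 = 1: the geometric multiplicity is 1.

algebraic multiplicity 1, geometric multiplicity 1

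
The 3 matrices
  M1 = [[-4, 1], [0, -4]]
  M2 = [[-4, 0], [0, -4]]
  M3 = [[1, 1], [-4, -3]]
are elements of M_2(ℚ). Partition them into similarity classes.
3 classes: {M1}, {M2}, {M3}

Characteristic polynomials: χ_{M1} = (x + 4)^2, χ_{M2} = (x + 4)^2, χ_{M3} = (x + 1)^2.

{M1}: invariant factors (x + 4)^2.

{M2}: invariant factors x + 4, x + 4.

{M3}: invariant factors (x + 1)^2.

Matrices are similar if and only if their invariant-factor lists agree; the partition into similarity classes is {M1}, {M2}, {M3}.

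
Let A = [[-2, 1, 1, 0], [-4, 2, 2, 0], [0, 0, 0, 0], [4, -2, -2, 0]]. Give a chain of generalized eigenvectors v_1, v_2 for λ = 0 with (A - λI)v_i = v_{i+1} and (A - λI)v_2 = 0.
v_1 = [[-1, -1, 0, 2]]^T, v_2 = [[1, 2, 0, -2]]^T

We seek v_1 ∈ ker(A^2) \ ker(A), then set v_{i+1} = A v_i.

One such chain is v_1 = [[-1, -1, 0, 2]]^T, v_2 = [[1, 2, 0, -2]]^T. Check: A v_2 = [[0, 0, 0, 0]]^T = 0.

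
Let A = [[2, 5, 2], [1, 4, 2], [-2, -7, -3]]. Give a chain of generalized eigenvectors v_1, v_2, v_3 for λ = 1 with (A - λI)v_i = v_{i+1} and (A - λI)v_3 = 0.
We seek v_1 ∈ ker((A - I)^3) \ ker((A - I)^2), then set v_{i+1} = (A - I) v_i.

One such chain is v_1 = [[-1, 0, 1]]^T, v_2 = [[1, 1, -2]]^T, v_3 = [[2, 0, -1]]^T. Check: (A - I) v_3 = [[0, 0, 0]]^T = 0.

v_1 = [[-1, 0, 1]]^T, v_2 = [[1, 1, -2]]^T, v_3 = [[2, 0, -1]]^T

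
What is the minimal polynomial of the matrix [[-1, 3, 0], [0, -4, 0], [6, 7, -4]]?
m_A(x) = (x + 1)(x + 4)^2

The characteristic polynomial factors as (x + 1)(x + 4)^2. The minimal polynomial is ∏(x - λ)^{k_λ} where k_λ is the size of the largest Jordan block at λ.

For λ = -4: rank(A + 4I) = 2, and the largest Jordan block has size 2 (the smallest k with rank((A + 4I)^k) = rank((A + 4I)^(k+1))).
For λ = -1: rank(A + I) = 2, and the largest Jordan block has size 1 (the smallest k with rank((A + I)^k) = rank((A + I)^(k+1))).

So m_A(x) = (x + 1)(x + 4)^2.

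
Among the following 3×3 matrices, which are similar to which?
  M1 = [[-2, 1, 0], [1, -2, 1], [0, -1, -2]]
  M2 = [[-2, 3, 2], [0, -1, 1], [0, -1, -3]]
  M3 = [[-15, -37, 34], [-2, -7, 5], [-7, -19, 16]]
Characteristic polynomials: χ_{M1} = (x + 2)^3, χ_{M2} = (x + 2)^3, χ_{M3} = (x + 2)^3.

{M1, M2, M3}: invariant factors (x + 2)^3.

Matrices are similar if and only if their invariant-factor lists agree; the partition into similarity classes is {M1, M2, M3}.

1 class: {M1, M2, M3}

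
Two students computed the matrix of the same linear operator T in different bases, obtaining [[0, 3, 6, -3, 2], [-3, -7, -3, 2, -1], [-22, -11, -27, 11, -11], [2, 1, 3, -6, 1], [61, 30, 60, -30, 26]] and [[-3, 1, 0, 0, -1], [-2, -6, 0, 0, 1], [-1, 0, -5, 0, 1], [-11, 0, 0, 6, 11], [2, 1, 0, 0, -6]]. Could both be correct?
Yes.

Two matrices over a field are similar if and only if they have the same invariant factors.

Both A and B have characteristic polynomial (x - 6)(x + 5)^4 and minimal polynomial (x - 6)(x + 5)^2. Computing further, both have invariant factors (x + 5)^2, (x - 6)(x + 5)^2. Hence A and B are similar.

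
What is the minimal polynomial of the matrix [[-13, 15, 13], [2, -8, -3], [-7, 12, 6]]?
The characteristic polynomial factors as (x + 5)^3. The minimal polynomial is ∏(x - λ)^{k_λ} where k_λ is the size of the largest Jordan block at λ.

For λ = -5: rank(A + 5I) = 2, and the largest Jordan block has size 3 (the smallest k with rank((A + 5I)^k) = rank((A + 5I)^(k+1))).

So m_A(x) = (x + 5)^3.

m_A(x) = (x + 5)^3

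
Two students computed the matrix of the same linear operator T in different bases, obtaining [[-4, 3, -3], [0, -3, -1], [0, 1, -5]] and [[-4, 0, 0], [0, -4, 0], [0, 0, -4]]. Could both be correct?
No.

Both have characteristic polynomial (x + 4)^3, but the minimal polynomial of A is (x + 4)^2 while the minimal polynomial of B is x + 4. The minimal polynomial is a similarity invariant, so A and B are not similar.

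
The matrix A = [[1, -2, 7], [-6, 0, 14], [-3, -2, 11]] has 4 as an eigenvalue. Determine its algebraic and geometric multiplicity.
algebraic multiplicity 3, geometric multiplicity 2

The characteristic polynomial is (x - 4)^3, so the factor x - 4 appears with exponent 3: the algebraic multiplicity is 3.

rank(A - 4I) = 1, so the eigenspace has dimension 3 - 1 = 2: the geometric multiplicity is 2.

Since 2 < 3, A is not diagonalizable.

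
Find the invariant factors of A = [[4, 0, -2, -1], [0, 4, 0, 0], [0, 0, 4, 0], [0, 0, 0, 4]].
x - 4, x - 4, (x - 4)^2

The Jordan structure of A has elementary divisors (x - 4)^2, (x - 4), (x - 4). Arranging the block sizes at each eigenvalue in decreasing order and taking row products gives the invariant factors.

Invariant factors (smallest first, each dividing the next): x - 4, x - 4, (x - 4)^2.

Check: the last factor (x - 4)^2 is the minimal polynomial, and the product (x - 4)^4 is the characteristic polynomial.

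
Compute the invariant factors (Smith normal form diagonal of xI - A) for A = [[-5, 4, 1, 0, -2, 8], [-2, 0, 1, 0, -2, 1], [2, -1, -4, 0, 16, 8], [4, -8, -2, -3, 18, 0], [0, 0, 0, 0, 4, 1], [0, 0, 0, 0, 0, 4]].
The Jordan structure of A has elementary divisors (x + 3)^3, (x + 3), (x - 4)^2. Arranging the block sizes at each eigenvalue in decreasing order and taking row products gives the invariant factors.

Invariant factors (smallest first, each dividing the next): x + 3, (x - 4)^2(x + 3)^3.

Check: the last factor (x - 4)^2(x + 3)^3 is the minimal polynomial, and the product (x - 4)^2(x + 3)^4 is the characteristic polynomial.

x + 3, (x - 4)^2(x + 3)^3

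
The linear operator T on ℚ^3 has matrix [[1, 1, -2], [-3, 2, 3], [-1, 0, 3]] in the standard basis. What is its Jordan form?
J = [[2, 1, 0], [0, 2, 1], [0, 0, 2]]

The characteristic polynomial is det(xI - A) = (x - 2)^3, so the eigenvalues are 2 (algebraic multiplicity 3).

For λ = 2: rank(A - 2I) = 2, rank((A - 2I)^2) = 1, rank((A - 2I)^3) = 0. The eigenspace has dimension 3 - 2 = 1, so there is 1 Jordan block; the rank sequence gives block sizes [3].

Assembling the blocks gives the Jordan form J above.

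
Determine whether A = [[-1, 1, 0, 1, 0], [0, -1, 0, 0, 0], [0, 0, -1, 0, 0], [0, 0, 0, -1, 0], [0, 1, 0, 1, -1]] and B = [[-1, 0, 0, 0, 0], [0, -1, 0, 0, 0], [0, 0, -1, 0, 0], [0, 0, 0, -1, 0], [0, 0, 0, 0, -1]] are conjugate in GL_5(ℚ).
Both have characteristic polynomial (x + 1)^5, but the minimal polynomial of A is (x + 1)^2 while the minimal polynomial of B is x + 1. The minimal polynomial is a similarity invariant, so A and B are not similar.

No.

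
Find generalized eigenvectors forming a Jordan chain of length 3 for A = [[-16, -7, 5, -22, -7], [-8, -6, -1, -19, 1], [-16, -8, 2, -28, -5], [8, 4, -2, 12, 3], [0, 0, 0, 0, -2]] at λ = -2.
v_1 = [[-5, 1, -3, 2, 0]]^T, v_2 = [[4, 1, 4, -2, 0]]^T, v_3 = [[1, -2, 0, 0, 0]]^T

We seek v_1 ∈ ker((A + 2I)^3) \ ker((A + 2I)^2), then set v_{i+1} = (A + 2I) v_i.

One such chain is v_1 = [[-5, 1, -3, 2, 0]]^T, v_2 = [[4, 1, 4, -2, 0]]^T, v_3 = [[1, -2, 0, 0, 0]]^T. Check: (A + 2I) v_3 = [[0, 0, 0, 0, 0]]^T = 0.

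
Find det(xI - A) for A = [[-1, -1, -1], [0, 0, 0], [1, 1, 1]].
xI - A = [[x + 1, 1, 1], [0, x, 0], [-1, -1, x - 1]].

Expanding det(xI - A) along the first row:
det(xI - A) = + (x + 1)·det([[x, 0], [-1, x - 1]]) - (1)·det([[0, 0], [-1, x - 1]]) + (1)·det([[0, x], [-1, -1]]).

Evaluating gives χ_A(x) = x^3.

χ_A(x) = x^3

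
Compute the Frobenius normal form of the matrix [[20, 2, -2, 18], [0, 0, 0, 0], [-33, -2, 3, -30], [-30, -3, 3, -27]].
The invariant factors of A (the non-unit diagonal entries of the Smith normal form of xI - A over ℚ[x]) are x, x(x + 1)(x + 3), each dividing the next. The characteristic polynomial is their product, x^2(x + 1)(x + 3).

The rational canonical form is the block-diagonal matrix of companion matrices C(f_i):
R = [[0, 0, 0, 0], [0, 0, 0, 0], [0, 1, 0, -3], [0, 0, 1, -4]].

R = [[0, 0, 0, 0], [0, 0, 0, 0], [0, 1, 0, -3], [0, 0, 1, -4]]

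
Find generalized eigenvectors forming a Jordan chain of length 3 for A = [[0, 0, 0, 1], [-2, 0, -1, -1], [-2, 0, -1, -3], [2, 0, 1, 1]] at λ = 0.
We seek v_1 ∈ ker(A^3) \ ker(A^2), then set v_{i+1} = A v_i.

One such chain is v_1 = [[-1, -3, 1, 2]]^T, v_2 = [[2, -1, -5, 1]]^T, v_3 = [[1, 0, -2, 0]]^T. Check: A v_3 = [[0, 0, 0, 0]]^T = 0.

v_1 = [[-1, -3, 1, 2]]^T, v_2 = [[2, -1, -5, 1]]^T, v_3 = [[1, 0, -2, 0]]^T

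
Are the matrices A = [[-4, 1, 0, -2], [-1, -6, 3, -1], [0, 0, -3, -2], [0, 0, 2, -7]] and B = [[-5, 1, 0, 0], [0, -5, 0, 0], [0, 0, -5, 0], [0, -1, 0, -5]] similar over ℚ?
Both have characteristic polynomial (x + 5)^4, but the minimal polynomial of A is (x + 5)^3 while the minimal polynomial of B is (x + 5)^2. The minimal polynomial is a similarity invariant, so A and B are not similar.

No.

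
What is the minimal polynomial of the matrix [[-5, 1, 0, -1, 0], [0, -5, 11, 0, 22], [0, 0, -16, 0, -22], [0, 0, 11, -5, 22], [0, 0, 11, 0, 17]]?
m_A(x) = (x - 6)(x + 5)^2

The characteristic polynomial factors as (x - 6)(x + 5)^4. The minimal polynomial is ∏(x - λ)^{k_λ} where k_λ is the size of the largest Jordan block at λ.

For λ = -5: rank(A + 5I) = 2, and the largest Jordan block has size 2 (the smallest k with rank((A + 5I)^k) = rank((A + 5I)^(k+1))).
For λ = 6: rank(A - 6I) = 4, and the largest Jordan block has size 1 (the smallest k with rank((A - 6I)^k) = rank((A - 6I)^(k+1))).

So m_A(x) = (x - 6)(x + 5)^2.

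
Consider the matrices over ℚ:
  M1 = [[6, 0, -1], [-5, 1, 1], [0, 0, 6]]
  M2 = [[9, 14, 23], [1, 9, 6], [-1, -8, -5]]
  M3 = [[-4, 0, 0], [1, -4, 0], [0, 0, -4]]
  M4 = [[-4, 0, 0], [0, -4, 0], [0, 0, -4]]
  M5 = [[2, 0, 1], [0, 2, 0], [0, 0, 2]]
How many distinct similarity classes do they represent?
4 classes: {M1, M2}, {M3}, {M4}, {M5}

Characteristic polynomials: χ_{M1} = (x - 6)^2(x - 1), χ_{M2} = (x - 6)^2(x - 1), χ_{M3} = (x + 4)^3, χ_{M4} = (x + 4)^3, χ_{M5} = (x - 2)^3.

{M1, M2}: invariant factors (x - 6)^2(x - 1).

{M3}: invariant factors x + 4, (x + 4)^2.

{M4}: invariant factors x + 4, x + 4, x + 4.

{M5}: invariant factors x - 2, (x - 2)^2.

Matrices are similar if and only if their invariant-factor lists agree; the partition into similarity classes is {M1, M2}, {M3}, {M4}, {M5}.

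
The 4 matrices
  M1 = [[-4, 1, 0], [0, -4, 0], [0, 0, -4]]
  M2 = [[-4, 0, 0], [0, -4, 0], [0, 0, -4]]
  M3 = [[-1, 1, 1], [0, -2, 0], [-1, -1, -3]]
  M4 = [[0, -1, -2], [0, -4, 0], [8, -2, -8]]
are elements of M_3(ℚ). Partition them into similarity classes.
Characteristic polynomials: χ_{M1} = (x + 4)^3, χ_{M2} = (x + 4)^3, χ_{M3} = (x + 2)^3, χ_{M4} = (x + 4)^3.

{M1, M4}: invariant factors x + 4, (x + 4)^2.

{M2}: invariant factors x + 4, x + 4, x + 4.

{M3}: invariant factors x + 2, (x + 2)^2.

Matrices are similar if and only if their invariant-factor lists agree; the partition into similarity classes is {M1, M4}, {M2}, {M3}.

3 classes: {M1, M4}, {M2}, {M3}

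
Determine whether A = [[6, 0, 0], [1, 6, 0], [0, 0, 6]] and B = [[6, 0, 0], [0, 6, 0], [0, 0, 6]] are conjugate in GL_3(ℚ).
Both have characteristic polynomial (x - 6)^3, but the minimal polynomial of A is (x - 6)^2 while the minimal polynomial of B is x - 6. The minimal polynomial is a similarity invariant, so A and B are not similar.

No.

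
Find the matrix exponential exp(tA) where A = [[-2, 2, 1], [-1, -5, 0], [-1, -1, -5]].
A has Jordan form J = [[-4, 1, 0], [0, -4, 1], [0, 0, -4]] with A = PJP^{-1}, so e^{tA} = P e^{tJ} P^{-1}.

For a Jordan block J_k(λ), e^{tJ_k(λ)} = e^{λt} · (I + tN + t^2 N^2/2! + ... + t^{k-1} N^{k-1}/(k-1)!) where N is the nilpotent superdiagonal part.

Assembling the blocks and conjugating back gives the entries of e^{tA} as shown above.

e^{tA} = [[(t^2 + 4*t + 2)*e^{-4*t}/2, t*(t + 4)*e^{-4*t}/2, t*(t + 2)*e^{-4*t}/2], [t*(-t - 2)*e^{-4*t}/2, (-t^2/2 - t + 1)*e^{-4*t}, -t^2*e^{-4*t}/2], [-t*e^{-4*t}, -t*e^{-4*t}, (1 - t)*e^{-4*t}]]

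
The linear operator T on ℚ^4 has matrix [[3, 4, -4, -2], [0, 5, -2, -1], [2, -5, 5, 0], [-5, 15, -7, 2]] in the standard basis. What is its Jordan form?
J = [[3, 0, 0, 0], [0, 4, 1, 0], [0, 0, 4, 1], [0, 0, 0, 4]]

The characteristic polynomial is det(xI - A) = (x - 4)^3(x - 3), so the eigenvalues are 3 (algebraic multiplicity 1), 4 (algebraic multiplicity 3).

For λ = 3: algebraic multiplicity 1 gives one 1×1 block.

For λ = 4: rank(A - 4I) = 3, rank((A - 4I)^2) = 2, rank((A - 4I)^3) = 1. The eigenspace has dimension 4 - 3 = 1, so there is 1 Jordan block; the rank sequence gives block sizes [3].

Assembling the blocks gives the Jordan form J above.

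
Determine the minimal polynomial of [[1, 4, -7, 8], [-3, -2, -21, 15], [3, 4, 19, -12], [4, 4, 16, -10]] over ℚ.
m_A(x) = x^2(x - 4)^2

The characteristic polynomial factors as x^2(x - 4)^2. The minimal polynomial is ∏(x - λ)^{k_λ} where k_λ is the size of the largest Jordan block at λ.

For λ = 0: rank(A) = 3, and the largest Jordan block has size 2 (the smallest k with rank(A^k) = rank(A^(k+1))).
For λ = 4: rank(A - 4I) = 3, and the largest Jordan block has size 2 (the smallest k with rank((A - 4I)^k) = rank((A - 4I)^(k+1))).

So m_A(x) = x^2(x - 4)^2.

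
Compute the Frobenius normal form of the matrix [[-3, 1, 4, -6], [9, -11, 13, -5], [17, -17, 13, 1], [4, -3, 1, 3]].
The invariant factors of A (the non-unit diagonal entries of the Smith normal form of xI - A over ℚ[x]) are (x - 2)(x^3 - 5), each dividing the next. The characteristic polynomial is their product, (x - 2)(x^3 - 5).

The rational canonical form is the block-diagonal matrix of companion matrices C(f_i):
R = [[0, 0, 0, -10], [1, 0, 0, 5], [0, 1, 0, 0], [0, 0, 1, 2]].

Note the characteristic polynomial does not split into linear factors over ℚ, so A has no Jordan form over ℚ; the rational canonical form exists over any field.

R = [[0, 0, 0, -10], [1, 0, 0, 5], [0, 1, 0, 0], [0, 0, 1, 2]]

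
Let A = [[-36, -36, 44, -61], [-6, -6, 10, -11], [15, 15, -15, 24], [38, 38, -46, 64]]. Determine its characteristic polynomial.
xI - A = [[x + 36, 36, -44, 61], [6, x + 6, -10, 11], [-15, -15, x + 15, -24], [-38, -38, 46, x - 64]].

Expanding det(xI - A) along the first row:
det(xI - A) = + (x + 36)·det([[x + 6, -10, 11], [-15, x + 15, -24], [-38, 46, x - 64]]) - (36)·det([[6, -10, 11], [-15, x + 15, -24], [-38, 46, x - 64]]) + (-44)·det([[6, x + 6, 11], [-15, -15, -24], [-38, -38, x - 64]]) - (61)·det([[6, x + 6, -10], [-15, -15, x + 15], [-38, -38, 46]]).

Evaluating gives χ_A(x) = x^4 - 7x^3 + 12x^2 = x^2(x - 4)(x - 3).

χ_A(x) = x^2(x - 4)(x - 3)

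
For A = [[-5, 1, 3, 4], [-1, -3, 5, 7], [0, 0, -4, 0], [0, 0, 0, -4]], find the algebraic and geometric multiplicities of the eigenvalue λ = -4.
algebraic multiplicity 4, geometric multiplicity 2

The characteristic polynomial is (x + 4)^4, so the factor x + 4 appears with exponent 4: the algebraic multiplicity is 4.

rank(A + 4I) = 2, so the eigenspace has dimension 4 - 2 = 2: the geometric multiplicity is 2.

Since 2 < 4, A is not diagonalizable.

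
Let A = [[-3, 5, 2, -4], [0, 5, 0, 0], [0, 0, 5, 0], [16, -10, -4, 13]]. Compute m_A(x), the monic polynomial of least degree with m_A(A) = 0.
m_A(x) = (x - 5)^2

The characteristic polynomial factors as (x - 5)^4. The minimal polynomial is ∏(x - λ)^{k_λ} where k_λ is the size of the largest Jordan block at λ.

For λ = 5: rank(A - 5I) = 1, and the largest Jordan block has size 2 (the smallest k with rank((A - 5I)^k) = rank((A - 5I)^(k+1))).

So m_A(x) = (x - 5)^2.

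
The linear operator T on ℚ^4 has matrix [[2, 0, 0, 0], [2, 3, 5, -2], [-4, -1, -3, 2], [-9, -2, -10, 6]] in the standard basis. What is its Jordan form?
The characteristic polynomial is det(xI - A) = (x - 2)^4, so the eigenvalues are 2 (algebraic multiplicity 4).

For λ = 2: rank(A - 2I) = 2, rank((A - 2I)^2) = 0. The eigenspace has dimension 4 - 2 = 2, so there are 2 Jordan blocks; the rank sequence gives block sizes [2, 2].

Assembling the blocks gives the Jordan form J above.

J = [[2, 1, 0, 0], [0, 2, 0, 0], [0, 0, 2, 1], [0, 0, 0, 2]]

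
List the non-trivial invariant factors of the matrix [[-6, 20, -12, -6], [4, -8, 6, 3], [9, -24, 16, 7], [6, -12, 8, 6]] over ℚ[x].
The Jordan structure of A has elementary divisors (x - 2)^2, (x - 2)^2. Arranging the block sizes at each eigenvalue in decreasing order and taking row products gives the invariant factors.

Invariant factors (smallest first, each dividing the next): (x - 2)^2, (x - 2)^2.

Check: the last factor (x - 2)^2 is the minimal polynomial, and the product (x - 2)^4 is the characteristic polynomial.

(x - 2)^2, (x - 2)^2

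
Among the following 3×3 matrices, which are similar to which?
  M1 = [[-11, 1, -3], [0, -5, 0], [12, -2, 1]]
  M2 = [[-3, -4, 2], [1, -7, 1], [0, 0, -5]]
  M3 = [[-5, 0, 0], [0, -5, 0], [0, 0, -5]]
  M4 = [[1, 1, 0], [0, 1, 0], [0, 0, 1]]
Characteristic polynomials: χ_{M1} = (x + 5)^3, χ_{M2} = (x + 5)^3, χ_{M3} = (x + 5)^3, χ_{M4} = (x - 1)^3.

{M1, M2}: invariant factors x + 5, (x + 5)^2.

{M3}: invariant factors x + 5, x + 5, x + 5.

{M4}: invariant factors x - 1, (x - 1)^2.

Matrices are similar if and only if their invariant-factor lists agree; the partition into similarity classes is {M1, M2}, {M3}, {M4}.

3 classes: {M1, M2}, {M3}, {M4}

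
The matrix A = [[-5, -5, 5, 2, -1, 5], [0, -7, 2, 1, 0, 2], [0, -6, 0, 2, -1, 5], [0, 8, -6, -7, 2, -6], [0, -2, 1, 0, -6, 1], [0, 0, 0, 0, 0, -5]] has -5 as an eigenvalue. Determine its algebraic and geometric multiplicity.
The characteristic polynomial is (x + 5)^6, so the factor x + 5 appears with exponent 6: the algebraic multiplicity is 6.

rank(A + 5I) = 3, so the eigenspace has dimension 6 - 3 = 3: the geometric multiplicity is 3.

Since 3 < 6, A is not diagonalizable.

algebraic multiplicity 6, geometric multiplicity 3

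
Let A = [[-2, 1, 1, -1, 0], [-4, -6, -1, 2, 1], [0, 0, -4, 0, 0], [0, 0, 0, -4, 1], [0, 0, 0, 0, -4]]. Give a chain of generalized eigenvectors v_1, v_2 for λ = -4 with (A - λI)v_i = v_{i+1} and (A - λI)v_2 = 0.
We seek v_1 ∈ ker((A + 4I)^2) \ ker(A + 4I), then set v_{i+1} = (A + 4I) v_i.

One such chain is v_1 = [[0, 0, 0, 0, 1]]^T, v_2 = [[0, 1, 0, 1, 0]]^T. Check: (A + 4I) v_2 = [[0, 0, 0, 0, 0]]^T = 0.

v_1 = [[0, 0, 0, 0, 1]]^T, v_2 = [[0, 1, 0, 1, 0]]^T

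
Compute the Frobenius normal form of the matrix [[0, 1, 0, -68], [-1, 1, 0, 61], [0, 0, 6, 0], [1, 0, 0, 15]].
The invariant factors of A (the non-unit diagonal entries of the Smith normal form of xI - A over ℚ[x]) are x - 6, (x - 6)^2(x - 4), each dividing the next. The characteristic polynomial is their product, (x - 6)^3(x - 4).

The rational canonical form is the block-diagonal matrix of companion matrices C(f_i):
R = [[6, 0, 0, 0], [0, 0, 0, 144], [0, 1, 0, -84], [0, 0, 1, 16]].

R = [[6, 0, 0, 0], [0, 0, 0, 144], [0, 1, 0, -84], [0, 0, 1, 16]]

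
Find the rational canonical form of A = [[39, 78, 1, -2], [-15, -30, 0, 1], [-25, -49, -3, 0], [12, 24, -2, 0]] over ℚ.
R = [[0, 0, 0, 30], [1, 0, 0, -17], [0, 1, 0, 2], [0, 0, 1, 6]]

The invariant factors of A (the non-unit diagonal entries of the Smith normal form of xI - A over ℚ[x]) are (x - 6)(x^3 - 2x + 5), each dividing the next. The characteristic polynomial is their product, (x - 6)(x^3 - 2x + 5).

The rational canonical form is the block-diagonal matrix of companion matrices C(f_i):
R = [[0, 0, 0, 30], [1, 0, 0, -17], [0, 1, 0, 2], [0, 0, 1, 6]].

Note the characteristic polynomial does not split into linear factors over ℚ, so A has no Jordan form over ℚ; the rational canonical form exists over any field.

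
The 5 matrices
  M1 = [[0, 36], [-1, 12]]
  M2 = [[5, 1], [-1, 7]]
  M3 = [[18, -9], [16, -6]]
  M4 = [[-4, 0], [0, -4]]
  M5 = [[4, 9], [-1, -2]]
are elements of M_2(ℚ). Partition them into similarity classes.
Characteristic polynomials: χ_{M1} = (x - 6)^2, χ_{M2} = (x - 6)^2, χ_{M3} = (x - 6)^2, χ_{M4} = (x + 4)^2, χ_{M5} = (x - 1)^2.

{M1, M2, M3}: invariant factors (x - 6)^2.

{M4}: invariant factors x + 4, x + 4.

{M5}: invariant factors (x - 1)^2.

Matrices are similar if and only if their invariant-factor lists agree; the partition into similarity classes is {M1, M2, M3}, {M4}, {M5}.

3 classes: {M1, M2, M3}, {M4}, {M5}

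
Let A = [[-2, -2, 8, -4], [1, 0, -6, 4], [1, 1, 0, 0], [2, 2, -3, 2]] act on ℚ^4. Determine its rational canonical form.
R = [[0, 0, 0, -4], [1, 0, 0, 0], [0, 1, 0, 4], [0, 0, 1, 0]]

The invariant factors of A (the non-unit diagonal entries of the Smith normal form of xI - A over ℚ[x]) are (x^2 - 2)^2, each dividing the next. The characteristic polynomial is their product, (x^2 - 2)^2.

The rational canonical form is the block-diagonal matrix of companion matrices C(f_i):
R = [[0, 0, 0, -4], [1, 0, 0, 0], [0, 1, 0, 4], [0, 0, 1, 0]].

Note the characteristic polynomial does not split into linear factors over ℚ, so A has no Jordan form over ℚ; the rational canonical form exists over any field.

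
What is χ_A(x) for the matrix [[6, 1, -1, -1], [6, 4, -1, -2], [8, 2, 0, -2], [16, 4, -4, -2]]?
χ_A(x) = (x - 2)^4

xI - A = [[x - 6, -1, 1, 1], [-6, x - 4, 1, 2], [-8, -2, x, 2], [-16, -4, 4, x + 2]].

Expanding det(xI - A) along the first row:
det(xI - A) = + (x - 6)·det([[x - 4, 1, 2], [-2, x, 2], [-4, 4, x + 2]]) - (-1)·det([[-6, 1, 2], [-8, x, 2], [-16, 4, x + 2]]) + (1)·det([[-6, x - 4, 2], [-8, -2, 2], [-16, -4, x + 2]]) - (1)·det([[-6, x - 4, 1], [-8, -2, x], [-16, -4, 4]]).

Evaluating gives χ_A(x) = x^4 - 8x^3 + 24x^2 - 32x + 16 = (x - 2)^4.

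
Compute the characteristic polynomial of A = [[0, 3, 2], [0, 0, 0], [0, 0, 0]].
χ_A(x) = x^3

xI - A = [[x, -3, -2], [0, x, 0], [0, 0, x]].

Expanding det(xI - A) along the first row:
det(xI - A) = + (x)·det([[x, 0], [0, x]]) - (-3)·det([[0, 0], [0, x]]) + (-2)·det([[0, x], [0, 0]]).

Evaluating gives χ_A(x) = x^3.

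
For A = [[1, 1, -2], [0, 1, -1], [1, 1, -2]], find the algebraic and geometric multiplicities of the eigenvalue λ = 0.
algebraic multiplicity 3, geometric multiplicity 1

The characteristic polynomial is x^3, so the factor x appears with exponent 3: the algebraic multiplicity is 3.

rank(A) = 2, so the eigenspace has dimension 3 - 2 = 1: the geometric multiplicity is 1.

Since 1 < 3, A is not diagonalizable.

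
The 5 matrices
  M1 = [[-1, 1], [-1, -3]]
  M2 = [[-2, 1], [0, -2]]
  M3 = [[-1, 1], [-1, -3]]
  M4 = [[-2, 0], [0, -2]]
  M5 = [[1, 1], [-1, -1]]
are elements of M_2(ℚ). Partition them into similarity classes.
3 classes: {M1, M2, M3}, {M4}, {M5}

Characteristic polynomials: χ_{M1} = (x + 2)^2, χ_{M2} = (x + 2)^2, χ_{M3} = (x + 2)^2, χ_{M4} = (x + 2)^2, χ_{M5} = x^2.

{M1, M2, M3}: invariant factors (x + 2)^2.

{M4}: invariant factors x + 2, x + 2.

{M5}: invariant factors x^2.

Matrices are similar if and only if their invariant-factor lists agree; the partition into similarity classes is {M1, M2, M3}, {M4}, {M5}.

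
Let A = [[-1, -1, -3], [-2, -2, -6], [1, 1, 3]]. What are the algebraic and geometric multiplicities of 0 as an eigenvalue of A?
The characteristic polynomial is x^3, so the factor x appears with exponent 3: the algebraic multiplicity is 3.

rank(A) = 1, so the eigenspace has dimension 3 - 1 = 2: the geometric multiplicity is 2.

Since 2 < 3, A is not diagonalizable.

algebraic multiplicity 3, geometric multiplicity 2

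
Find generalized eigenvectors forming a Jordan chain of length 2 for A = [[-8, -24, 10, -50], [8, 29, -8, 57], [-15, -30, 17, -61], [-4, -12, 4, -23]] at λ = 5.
v_1 = [[0, -3, -2, 1]]^T, v_2 = [[2, 1, 5, 0]]^T

We seek v_1 ∈ ker((A - 5I)^2) \ ker(A - 5I), then set v_{i+1} = (A - 5I) v_i.

One such chain is v_1 = [[0, -3, -2, 1]]^T, v_2 = [[2, 1, 5, 0]]^T. Check: (A - 5I) v_2 = [[0, 0, 0, 0]]^T = 0.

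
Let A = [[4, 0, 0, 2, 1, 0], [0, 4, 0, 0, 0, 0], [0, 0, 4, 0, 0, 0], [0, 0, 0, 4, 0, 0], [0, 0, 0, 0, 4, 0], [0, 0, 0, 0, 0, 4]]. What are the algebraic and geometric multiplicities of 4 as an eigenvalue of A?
The characteristic polynomial is (x - 4)^6, so the factor x - 4 appears with exponent 6: the algebraic multiplicity is 6.

rank(A - 4I) = 1, so the eigenspace has dimension 6 - 1 = 5: the geometric multiplicity is 5.

Since 5 < 6, A is not diagonalizable.

algebraic multiplicity 6, geometric multiplicity 5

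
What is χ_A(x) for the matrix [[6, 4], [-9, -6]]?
χ_A(x) = x^2

xI - A = [[x - 6, -4], [9, x + 6]].

Expanding det(xI - A) along the first row:
det(xI - A) = + (x - 6)·det([[x + 6]]) - (-4)·det([[9]]).

Evaluating gives χ_A(x) = x^2.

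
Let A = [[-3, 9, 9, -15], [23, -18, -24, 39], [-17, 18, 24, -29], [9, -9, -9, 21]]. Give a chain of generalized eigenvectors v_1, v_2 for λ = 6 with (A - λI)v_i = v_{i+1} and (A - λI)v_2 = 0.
We seek v_1 ∈ ker((A - 6I)^2) \ ker(A - 6I), then set v_{i+1} = (A - 6I) v_i.

One such chain is v_1 = [[-8, 18, -13, 8]]^T, v_2 = [[-3, 8, -6, 3]]^T. Check: (A - 6I) v_2 = [[0, 0, 0, 0]]^T = 0.

v_1 = [[-8, 18, -13, 8]]^T, v_2 = [[-3, 8, -6, 3]]^T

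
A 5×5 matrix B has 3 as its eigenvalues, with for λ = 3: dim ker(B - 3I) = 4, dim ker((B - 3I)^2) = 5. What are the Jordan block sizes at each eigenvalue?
λ = 3: successive nullity increments [4, 1] count blocks of size ≥ k; block sizes are [2, 1, 1, 1].

Jordan blocks: (3, 2), (3, 1), (3, 1), (3, 1)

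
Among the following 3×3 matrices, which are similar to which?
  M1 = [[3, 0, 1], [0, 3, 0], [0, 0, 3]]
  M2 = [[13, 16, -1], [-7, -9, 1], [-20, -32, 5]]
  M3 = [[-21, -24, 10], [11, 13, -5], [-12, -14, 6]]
3 classes: {M1}, {M2}, {M3}

Characteristic polynomials: χ_{M1} = (x - 3)^3, χ_{M2} = (x - 3)^3, χ_{M3} = (x - 1)^2(x + 4).

{M1}: invariant factors x - 3, (x - 3)^2.

{M2}: invariant factors (x - 3)^3.

{M3}: invariant factors (x - 1)^2(x + 4).

Matrices are similar if and only if their invariant-factor lists agree; the partition into similarity classes is {M1}, {M2}, {M3}.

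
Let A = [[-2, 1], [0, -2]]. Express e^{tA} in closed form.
A has Jordan form J = [[-2, 1], [0, -2]] with A = PJP^{-1}, so e^{tA} = P e^{tJ} P^{-1}.

For a Jordan block J_k(λ), e^{tJ_k(λ)} = e^{λt} · (I + tN + t^2 N^2/2! + ... + t^{k-1} N^{k-1}/(k-1)!) where N is the nilpotent superdiagonal part.

Assembling the blocks and conjugating back gives the entries of e^{tA} as shown above.

e^{tA} = [[e^{-2*t}, t*e^{-2*t}], [0, e^{-2*t}]]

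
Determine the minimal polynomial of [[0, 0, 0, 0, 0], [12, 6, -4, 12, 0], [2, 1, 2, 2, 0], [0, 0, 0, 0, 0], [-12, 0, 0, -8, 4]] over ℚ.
The characteristic polynomial factors as x^2(x - 4)^3. The minimal polynomial is ∏(x - λ)^{k_λ} where k_λ is the size of the largest Jordan block at λ.

For λ = 0: rank(A) = 3, and the largest Jordan block has size 1 (the smallest k with rank(A^k) = rank(A^(k+1))).
For λ = 4: rank(A - 4I) = 3, and the largest Jordan block has size 2 (the smallest k with rank((A - 4I)^k) = rank((A - 4I)^(k+1))).

So m_A(x) = x(x - 4)^2.

m_A(x) = x(x - 4)^2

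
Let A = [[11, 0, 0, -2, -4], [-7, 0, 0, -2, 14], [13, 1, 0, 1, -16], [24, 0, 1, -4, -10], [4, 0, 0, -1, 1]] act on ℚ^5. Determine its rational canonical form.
The invariant factors of A (the non-unit diagonal entries of the Smith normal form of xI - A over ℚ[x]) are x - 3, (x - 3)^2(x - 1)(x + 2), each dividing the next. The characteristic polynomial is their product, (x - 3)^3(x - 1)(x + 2).

The rational canonical form is the block-diagonal matrix of companion matrices C(f_i):
R = [[3, 0, 0, 0, 0], [0, 0, 0, 0, 18], [0, 1, 0, 0, -21], [0, 0, 1, 0, -1], [0, 0, 0, 1, 5]].

R = [[3, 0, 0, 0, 0], [0, 0, 0, 0, 18], [0, 1, 0, 0, -21], [0, 0, 1, 0, -1], [0, 0, 0, 1, 5]]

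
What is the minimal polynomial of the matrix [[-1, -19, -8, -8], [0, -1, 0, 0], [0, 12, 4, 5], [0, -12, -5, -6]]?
m_A(x) = (x + 1)^2

The characteristic polynomial factors as (x + 1)^4. The minimal polynomial is ∏(x - λ)^{k_λ} where k_λ is the size of the largest Jordan block at λ.

For λ = -1: rank(A + I) = 2, and the largest Jordan block has size 2 (the smallest k with rank((A + I)^k) = rank((A + I)^(k+1))).

So m_A(x) = (x + 1)^2.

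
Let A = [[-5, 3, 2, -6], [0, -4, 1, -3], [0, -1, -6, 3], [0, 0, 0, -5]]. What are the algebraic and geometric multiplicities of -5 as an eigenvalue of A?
algebraic multiplicity 4, geometric multiplicity 2

The characteristic polynomial is (x + 5)^4, so the factor x + 5 appears with exponent 4: the algebraic multiplicity is 4.

rank(A + 5I) = 2, so the eigenspace has dimension 4 - 2 = 2: the geometric multiplicity is 2.

Since 2 < 4, A is not diagonalizable.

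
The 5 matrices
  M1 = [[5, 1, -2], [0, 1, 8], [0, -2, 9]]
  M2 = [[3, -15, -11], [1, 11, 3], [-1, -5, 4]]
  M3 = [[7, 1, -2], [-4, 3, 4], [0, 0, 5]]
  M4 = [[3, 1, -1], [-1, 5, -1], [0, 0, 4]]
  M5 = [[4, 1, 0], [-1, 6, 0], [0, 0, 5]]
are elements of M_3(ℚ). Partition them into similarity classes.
3 classes: {M1, M3, M5}, {M2}, {M4}

Characteristic polynomials: χ_{M1} = (x - 5)^3, χ_{M2} = (x - 6)^3, χ_{M3} = (x - 5)^3, χ_{M4} = (x - 4)^3, χ_{M5} = (x - 5)^3.

{M1, M3, M5}: invariant factors x - 5, (x - 5)^2.

{M2}: invariant factors (x - 6)^3.

{M4}: invariant factors x - 4, (x - 4)^2.

Matrices are similar if and only if their invariant-factor lists agree; the partition into similarity classes is {M1, M3, M5}, {M2}, {M4}.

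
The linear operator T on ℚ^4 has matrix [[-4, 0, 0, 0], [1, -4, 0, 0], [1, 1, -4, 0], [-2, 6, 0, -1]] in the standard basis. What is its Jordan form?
J = [[-4, 1, 0, 0], [0, -4, 1, 0], [0, 0, -4, 0], [0, 0, 0, -1]]

The characteristic polynomial is det(xI - A) = (x + 1)(x + 4)^3, so the eigenvalues are -4 (algebraic multiplicity 3), -1 (algebraic multiplicity 1).

For λ = -4: rank(A + 4I) = 3, rank((A + 4I)^2) = 2, rank((A + 4I)^3) = 1. The eigenspace has dimension 4 - 3 = 1, so there is 1 Jordan block; the rank sequence gives block sizes [3].

For λ = -1: algebraic multiplicity 1 gives one 1×1 block.

Assembling the blocks gives the Jordan form J above.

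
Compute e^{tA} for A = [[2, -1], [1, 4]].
A has Jordan form J = [[3, 1], [0, 3]] with A = PJP^{-1}, so e^{tA} = P e^{tJ} P^{-1}.

For a Jordan block J_k(λ), e^{tJ_k(λ)} = e^{λt} · (I + tN + t^2 N^2/2! + ... + t^{k-1} N^{k-1}/(k-1)!) where N is the nilpotent superdiagonal part.

Assembling the blocks and conjugating back gives the entries of e^{tA} as shown above.

e^{tA} = [[(1 - t)*e^{3*t}, -t*e^{3*t}], [t*e^{3*t}, (t + 1)*e^{3*t}]]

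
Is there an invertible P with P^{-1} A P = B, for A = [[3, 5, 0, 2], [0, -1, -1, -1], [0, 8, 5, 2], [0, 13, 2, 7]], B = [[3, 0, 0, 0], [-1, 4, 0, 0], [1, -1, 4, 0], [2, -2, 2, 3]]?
Two matrices over a field are similar if and only if they have the same invariant factors.

Both A and B have characteristic polynomial (x - 4)^2(x - 3)^2 and minimal polynomial (x - 4)^2(x - 3). Computing further, both have invariant factors x - 3, (x - 4)^2(x - 3). Hence A and B are similar.

Yes.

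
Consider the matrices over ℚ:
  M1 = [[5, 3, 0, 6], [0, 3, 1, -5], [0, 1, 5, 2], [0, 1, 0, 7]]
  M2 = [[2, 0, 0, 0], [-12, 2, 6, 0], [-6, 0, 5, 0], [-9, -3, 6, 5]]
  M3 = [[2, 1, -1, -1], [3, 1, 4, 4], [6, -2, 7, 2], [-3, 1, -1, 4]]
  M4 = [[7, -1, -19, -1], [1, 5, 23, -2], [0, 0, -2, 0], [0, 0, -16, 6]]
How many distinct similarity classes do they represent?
4 classes: {M1}, {M2}, {M3}, {M4}

Characteristic polynomials: χ_{M1} = (x - 5)^4, χ_{M2} = (x - 5)^2(x - 2)^2, χ_{M3} = (x - 5)^2(x - 2)^2, χ_{M4} = (x - 6)^3(x + 2).

{M1}: invariant factors x - 5, (x - 5)^3.

{M2}: invariant factors (x - 5)(x - 2), (x - 5)(x - 2).

{M3}: invariant factors x - 5, (x - 5)(x - 2)^2.

{M4}: invariant factors (x - 6)^3(x + 2).

Matrices are similar if and only if their invariant-factor lists agree; the partition into similarity classes is {M1}, {M2}, {M3}, {M4}.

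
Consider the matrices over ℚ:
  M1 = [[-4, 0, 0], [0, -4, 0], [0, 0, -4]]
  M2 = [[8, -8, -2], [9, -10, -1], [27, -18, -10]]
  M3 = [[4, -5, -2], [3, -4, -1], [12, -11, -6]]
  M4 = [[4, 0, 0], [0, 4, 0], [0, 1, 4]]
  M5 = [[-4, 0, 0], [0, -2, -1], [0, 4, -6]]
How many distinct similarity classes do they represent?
Characteristic polynomials: χ_{M1} = (x + 4)^3, χ_{M2} = (x + 4)^3, χ_{M3} = (x + 2)^3, χ_{M4} = (x - 4)^3, χ_{M5} = (x + 4)^3.

{M1}: invariant factors x + 4, x + 4, x + 4.

{M2}: invariant factors (x + 4)^3.

{M3}: invariant factors (x + 2)^3.

{M4}: invariant factors x - 4, (x - 4)^2.

{M5}: invariant factors x + 4, (x + 4)^2.

Matrices are similar if and only if their invariant-factor lists agree; the partition into similarity classes is {M1}, {M2}, {M3}, {M4}, {M5}.

5 classes: {M1}, {M2}, {M3}, {M4}, {M5}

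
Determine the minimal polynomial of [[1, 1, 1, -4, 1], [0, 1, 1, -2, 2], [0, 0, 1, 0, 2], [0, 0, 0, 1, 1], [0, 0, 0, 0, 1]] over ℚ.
The characteristic polynomial factors as (x - 1)^5. The minimal polynomial is ∏(x - λ)^{k_λ} where k_λ is the size of the largest Jordan block at λ.

For λ = 1: rank(A - I) = 3, and the largest Jordan block has size 3 (the smallest k with rank((A - I)^k) = rank((A - I)^(k+1))).

So m_A(x) = (x - 1)^3.

m_A(x) = (x - 1)^3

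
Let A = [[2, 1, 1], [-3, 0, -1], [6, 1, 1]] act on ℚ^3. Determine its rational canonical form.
The invariant factors of A (the non-unit diagonal entries of the Smith normal form of xI - A over ℚ[x]) are (x - 2)^2(x + 1), each dividing the next. The characteristic polynomial is their product, (x - 2)^2(x + 1).

The rational canonical form is the block-diagonal matrix of companion matrices C(f_i):
R = [[0, 0, -4], [1, 0, 0], [0, 1, 3]].

R = [[0, 0, -4], [1, 0, 0], [0, 1, 3]]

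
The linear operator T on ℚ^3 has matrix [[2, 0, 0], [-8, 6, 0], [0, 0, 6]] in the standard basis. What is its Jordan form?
J = [[2, 0, 0], [0, 6, 0], [0, 0, 6]]

The characteristic polynomial is det(xI - A) = (x - 6)^2(x - 2), so the eigenvalues are 2 (algebraic multiplicity 1), 6 (algebraic multiplicity 2).

For λ = 2: algebraic multiplicity 1 gives one 1×1 block.

For λ = 6: rank(A - 6I) = 1. The eigenspace has dimension 3 - 1 = 2, so there are 2 Jordan blocks; the rank sequence gives block sizes [1, 1].

Assembling the blocks gives the Jordan form J above.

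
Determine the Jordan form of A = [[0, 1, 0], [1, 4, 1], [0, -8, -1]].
The characteristic polynomial is det(xI - A) = (x - 1)^3, so the eigenvalues are 1 (algebraic multiplicity 3).

For λ = 1: rank(A - I) = 2, rank((A - I)^2) = 1, rank((A - I)^3) = 0. The eigenspace has dimension 3 - 2 = 1, so there is 1 Jordan block; the rank sequence gives block sizes [3].

Assembling the blocks gives the Jordan form J above.

J = [[1, 1, 0], [0, 1, 1], [0, 0, 1]]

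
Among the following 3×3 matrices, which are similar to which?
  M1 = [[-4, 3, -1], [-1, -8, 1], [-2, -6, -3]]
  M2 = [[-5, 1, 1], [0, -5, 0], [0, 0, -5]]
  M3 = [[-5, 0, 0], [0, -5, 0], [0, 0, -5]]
Characteristic polynomials: χ_{M1} = (x + 5)^3, χ_{M2} = (x + 5)^3, χ_{M3} = (x + 5)^3.

{M1, M2}: invariant factors x + 5, (x + 5)^2.

{M3}: invariant factors x + 5, x + 5, x + 5.

Matrices are similar if and only if their invariant-factor lists agree; the partition into similarity classes is {M1, M2}, {M3}.

2 classes: {M1, M2}, {M3}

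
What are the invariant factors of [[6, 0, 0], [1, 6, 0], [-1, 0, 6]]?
The Jordan structure of A has elementary divisors (x - 6)^2, (x - 6). Arranging the block sizes at each eigenvalue in decreasing order and taking row products gives the invariant factors.

Invariant factors (smallest first, each dividing the next): x - 6, (x - 6)^2.

Check: the last factor (x - 6)^2 is the minimal polynomial, and the product (x - 6)^3 is the characteristic polynomial.

x - 6, (x - 6)^2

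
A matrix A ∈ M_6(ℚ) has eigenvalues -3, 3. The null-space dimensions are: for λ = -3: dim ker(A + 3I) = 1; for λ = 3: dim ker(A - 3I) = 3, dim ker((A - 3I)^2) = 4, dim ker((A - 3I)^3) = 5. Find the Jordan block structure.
λ = -3: successive nullity increments [1] count blocks of size ≥ k; block sizes are [1].
λ = 3: successive nullity increments [3, 1, 1] count blocks of size ≥ k; block sizes are [3, 1, 1].

Jordan blocks: (-3, 1), (3, 3), (3, 1), (3, 1)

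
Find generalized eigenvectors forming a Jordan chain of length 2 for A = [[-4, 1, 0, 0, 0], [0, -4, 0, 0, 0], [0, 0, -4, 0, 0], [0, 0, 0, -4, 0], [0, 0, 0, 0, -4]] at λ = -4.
We seek v_1 ∈ ker((A + 4I)^2) \ ker(A + 4I), then set v_{i+1} = (A + 4I) v_i.

One such chain is v_1 = [[-3, 1, -1, 2, 3]]^T, v_2 = [[1, 0, 0, 0, 0]]^T. Check: (A + 4I) v_2 = [[0, 0, 0, 0, 0]]^T = 0.

v_1 = [[-3, 1, -1, 2, 3]]^T, v_2 = [[1, 0, 0, 0, 0]]^T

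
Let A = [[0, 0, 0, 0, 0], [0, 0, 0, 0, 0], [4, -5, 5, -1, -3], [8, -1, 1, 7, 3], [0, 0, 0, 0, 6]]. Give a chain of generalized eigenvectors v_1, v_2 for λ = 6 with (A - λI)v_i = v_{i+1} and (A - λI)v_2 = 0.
v_1 = [[0, 0, 1, 0, 0]]^T, v_2 = [[0, 0, -1, 1, 0]]^T

We seek v_1 ∈ ker((A - 6I)^2) \ ker(A - 6I), then set v_{i+1} = (A - 6I) v_i.

One such chain is v_1 = [[0, 0, 1, 0, 0]]^T, v_2 = [[0, 0, -1, 1, 0]]^T. Check: (A - 6I) v_2 = [[0, 0, 0, 0, 0]]^T = 0.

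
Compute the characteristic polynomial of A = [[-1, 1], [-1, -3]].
χ_A(x) = (x + 2)^2

xI - A = [[x + 1, -1], [1, x + 3]].

Expanding det(xI - A) along the first row:
det(xI - A) = + (x + 1)·det([[x + 3]]) - (-1)·det([[1]]).

Evaluating gives χ_A(x) = x^2 + 4x + 4 = (x + 2)^2.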